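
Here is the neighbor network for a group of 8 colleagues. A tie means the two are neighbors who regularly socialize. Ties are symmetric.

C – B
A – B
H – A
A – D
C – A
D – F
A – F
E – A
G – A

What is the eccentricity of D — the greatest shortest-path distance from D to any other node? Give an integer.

2

Distances from D: A:1, B:2, C:2, E:2, F:1, G:2, H:2.
The largest is 2 (to C, G, H, B, and E), so the eccentricity of D is 2.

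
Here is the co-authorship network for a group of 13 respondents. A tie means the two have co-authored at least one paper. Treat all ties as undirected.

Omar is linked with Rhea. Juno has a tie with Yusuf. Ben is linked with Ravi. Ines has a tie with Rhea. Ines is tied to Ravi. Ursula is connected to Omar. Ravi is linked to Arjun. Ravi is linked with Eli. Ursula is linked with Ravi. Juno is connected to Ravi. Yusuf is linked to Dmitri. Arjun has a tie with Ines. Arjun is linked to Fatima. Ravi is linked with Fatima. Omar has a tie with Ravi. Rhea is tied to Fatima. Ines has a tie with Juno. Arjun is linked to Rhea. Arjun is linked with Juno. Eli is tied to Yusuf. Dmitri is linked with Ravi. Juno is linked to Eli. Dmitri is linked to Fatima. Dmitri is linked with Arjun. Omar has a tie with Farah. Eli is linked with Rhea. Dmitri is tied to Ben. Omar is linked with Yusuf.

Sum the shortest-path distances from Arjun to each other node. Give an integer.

Distances from Arjun: Ben:2, Dmitri:1, Eli:2, Farah:3, Fatima:1, Ines:1, Juno:1, Omar:2, Ravi:1, Rhea:1, Ursula:2, Yusuf:2.
Sum = 2 + 1 + 2 + 3 + 1 + 1 + 1 + 2 + 1 + 1 + 2 + 2 = 19.

19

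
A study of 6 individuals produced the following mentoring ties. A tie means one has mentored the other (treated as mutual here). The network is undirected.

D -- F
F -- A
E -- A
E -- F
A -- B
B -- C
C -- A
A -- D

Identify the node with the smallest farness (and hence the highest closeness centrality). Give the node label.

Farness (sum of distances to all others) for each node — A:5, B:8, C:8, D:8, E:8, F:7.
The smallest farness is 5, for A, so A has the highest closeness.

A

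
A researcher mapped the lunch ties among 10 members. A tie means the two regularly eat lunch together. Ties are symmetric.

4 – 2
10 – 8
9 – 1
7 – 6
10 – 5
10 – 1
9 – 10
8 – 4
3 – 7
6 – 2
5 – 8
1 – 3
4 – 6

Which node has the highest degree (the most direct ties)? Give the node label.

10

Degrees — 1:3, 2:2, 3:2, 4:3, 5:2, 6:3, 7:2, 8:3, 9:2, 10:4.
The maximum is 4, attained only by 10.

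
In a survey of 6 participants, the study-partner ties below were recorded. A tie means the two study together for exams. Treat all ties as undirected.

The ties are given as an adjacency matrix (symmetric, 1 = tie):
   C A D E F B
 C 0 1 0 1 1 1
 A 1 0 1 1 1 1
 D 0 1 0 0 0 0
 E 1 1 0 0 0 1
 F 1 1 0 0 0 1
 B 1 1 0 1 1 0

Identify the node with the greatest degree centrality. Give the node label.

A

Degrees — A:5, B:4, C:4, D:1, E:3, F:3.
The maximum is 5, attained only by A.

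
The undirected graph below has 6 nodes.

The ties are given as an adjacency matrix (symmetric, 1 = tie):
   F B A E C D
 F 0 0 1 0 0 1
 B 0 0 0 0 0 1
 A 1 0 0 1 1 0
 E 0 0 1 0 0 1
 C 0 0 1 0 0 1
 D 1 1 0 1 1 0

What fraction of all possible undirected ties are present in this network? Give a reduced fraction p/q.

7/15

There are 7 edges and 6 nodes, so the maximum possible is C(6,2) = 15.
Density = 7/15.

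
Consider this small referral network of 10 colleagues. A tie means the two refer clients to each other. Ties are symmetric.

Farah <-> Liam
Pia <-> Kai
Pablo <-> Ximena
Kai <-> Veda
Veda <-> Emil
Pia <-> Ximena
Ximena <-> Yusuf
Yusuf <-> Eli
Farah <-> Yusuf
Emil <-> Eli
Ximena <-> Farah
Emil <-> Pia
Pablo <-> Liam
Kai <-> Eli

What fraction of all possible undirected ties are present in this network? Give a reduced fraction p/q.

14/45

There are 14 edges and 10 nodes, so the maximum possible is C(10,2) = 45.
Density = 14/45.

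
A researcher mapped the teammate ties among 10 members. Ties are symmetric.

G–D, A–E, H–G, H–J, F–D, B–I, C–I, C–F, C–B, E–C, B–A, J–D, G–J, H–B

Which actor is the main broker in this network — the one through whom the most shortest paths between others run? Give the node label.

B

Unnormalized betweenness of each node: A:5/3, B:161/12, C:21/2, D:13/3, E:5/4, F:11/2, G:17/12, H:19/2, I:0, J:17/12.
B has the largest value, 161/12, making it the main broker — the node through which the most shortest paths run.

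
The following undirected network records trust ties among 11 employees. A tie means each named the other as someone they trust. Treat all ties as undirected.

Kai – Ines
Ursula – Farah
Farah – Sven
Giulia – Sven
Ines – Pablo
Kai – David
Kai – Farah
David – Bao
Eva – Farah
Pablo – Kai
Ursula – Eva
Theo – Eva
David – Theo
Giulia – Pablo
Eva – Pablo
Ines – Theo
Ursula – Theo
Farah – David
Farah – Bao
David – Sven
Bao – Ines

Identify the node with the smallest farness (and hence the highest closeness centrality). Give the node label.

Farness (sum of distances to all others) for each node — Bao:18, David:15, Eva:16, Farah:14, Giulia:21, Ines:17, Kai:16, Pablo:16, Sven:18, Theo:17, Ursula:18.
The smallest farness is 14, for Farah, so Farah has the highest closeness.

Farah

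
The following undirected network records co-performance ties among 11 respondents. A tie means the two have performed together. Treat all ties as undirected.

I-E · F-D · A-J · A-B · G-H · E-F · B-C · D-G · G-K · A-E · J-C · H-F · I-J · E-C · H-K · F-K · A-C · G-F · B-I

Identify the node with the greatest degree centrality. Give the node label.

F

Degrees — A:4, B:3, C:4, D:2, E:4, F:5, G:4, H:3, I:3, J:3, K:3.
The maximum is 5, attained only by F.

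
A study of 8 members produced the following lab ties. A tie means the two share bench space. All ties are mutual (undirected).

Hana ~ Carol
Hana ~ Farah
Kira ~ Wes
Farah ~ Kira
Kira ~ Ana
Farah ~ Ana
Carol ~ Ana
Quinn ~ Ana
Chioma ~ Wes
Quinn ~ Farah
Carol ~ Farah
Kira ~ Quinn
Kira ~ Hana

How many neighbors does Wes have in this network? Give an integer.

Wes is directly tied to Chioma and Kira. That is 2 neighbors, so the degree of Wes is 2.

2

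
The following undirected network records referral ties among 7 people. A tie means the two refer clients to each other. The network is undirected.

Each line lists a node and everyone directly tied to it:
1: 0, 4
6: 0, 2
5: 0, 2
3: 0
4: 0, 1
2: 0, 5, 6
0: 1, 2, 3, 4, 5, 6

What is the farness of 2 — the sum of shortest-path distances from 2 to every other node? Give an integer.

9

Distances from 2: 0:1, 1:2, 3:2, 4:2, 5:1, 6:1.
Sum = 1 + 2 + 2 + 2 + 1 + 1 = 9.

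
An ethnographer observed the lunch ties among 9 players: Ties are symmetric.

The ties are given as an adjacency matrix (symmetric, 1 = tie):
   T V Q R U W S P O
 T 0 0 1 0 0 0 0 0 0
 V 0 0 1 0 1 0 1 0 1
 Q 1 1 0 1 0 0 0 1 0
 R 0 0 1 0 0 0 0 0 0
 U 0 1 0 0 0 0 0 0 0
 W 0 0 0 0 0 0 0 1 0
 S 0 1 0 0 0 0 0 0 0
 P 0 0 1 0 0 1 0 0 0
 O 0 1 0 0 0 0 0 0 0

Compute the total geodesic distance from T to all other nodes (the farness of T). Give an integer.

Distances from T: O:3, P:2, Q:1, R:2, S:3, U:3, V:2, W:3.
Sum = 3 + 2 + 1 + 2 + 3 + 3 + 2 + 3 = 19.

19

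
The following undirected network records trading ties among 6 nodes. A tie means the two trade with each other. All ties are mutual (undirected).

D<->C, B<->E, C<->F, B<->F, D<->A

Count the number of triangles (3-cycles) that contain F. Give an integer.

F's neighbors are B and C, but none of them are tied to each other, so no triangle contains F.

0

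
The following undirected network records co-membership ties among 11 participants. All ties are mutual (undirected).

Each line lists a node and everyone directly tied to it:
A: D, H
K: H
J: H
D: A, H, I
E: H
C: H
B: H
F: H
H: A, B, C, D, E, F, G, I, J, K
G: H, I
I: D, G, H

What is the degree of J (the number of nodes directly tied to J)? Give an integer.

J is directly tied to H. That is 1 neighbor, so the degree of J is 1.

1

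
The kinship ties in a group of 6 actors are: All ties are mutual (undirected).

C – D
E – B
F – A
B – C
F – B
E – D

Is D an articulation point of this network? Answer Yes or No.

Even without D, every remaining node can still reach every other (the residual graph is connected), so D is not a cut vertex.

No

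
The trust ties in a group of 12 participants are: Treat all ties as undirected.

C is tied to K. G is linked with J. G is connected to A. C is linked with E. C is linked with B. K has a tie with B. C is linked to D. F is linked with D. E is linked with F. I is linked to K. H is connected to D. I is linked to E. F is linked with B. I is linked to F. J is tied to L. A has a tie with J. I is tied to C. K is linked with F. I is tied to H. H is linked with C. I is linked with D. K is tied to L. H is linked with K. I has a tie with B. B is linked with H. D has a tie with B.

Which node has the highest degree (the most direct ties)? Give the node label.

Degrees — A:2, B:6, C:6, D:5, E:3, F:5, G:2, H:5, I:7, J:3, K:6, L:2.
The maximum is 7, attained only by I.

I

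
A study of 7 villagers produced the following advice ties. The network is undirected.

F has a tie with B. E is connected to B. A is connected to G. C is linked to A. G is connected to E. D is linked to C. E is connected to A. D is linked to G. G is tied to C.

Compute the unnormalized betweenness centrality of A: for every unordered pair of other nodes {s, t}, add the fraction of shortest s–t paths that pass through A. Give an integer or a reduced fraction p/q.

Pairs whose geodesics pass through A — E–C: 1/2; C–B: 1/2; C–F: 1/2.
All other pairs contribute 0.
Summing the contributions gives betweenness(A) = 3/2.

3/2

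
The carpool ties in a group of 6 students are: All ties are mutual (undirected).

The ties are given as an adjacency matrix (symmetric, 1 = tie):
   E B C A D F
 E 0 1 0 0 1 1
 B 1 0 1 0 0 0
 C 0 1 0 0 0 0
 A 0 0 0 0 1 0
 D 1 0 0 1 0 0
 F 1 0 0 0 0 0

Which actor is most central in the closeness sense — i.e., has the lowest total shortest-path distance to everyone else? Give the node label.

Farness (sum of distances to all others) for each node — A:13, B:9, C:13, D:9, E:7, F:11.
The smallest farness is 7, for E, so E has the highest closeness.

E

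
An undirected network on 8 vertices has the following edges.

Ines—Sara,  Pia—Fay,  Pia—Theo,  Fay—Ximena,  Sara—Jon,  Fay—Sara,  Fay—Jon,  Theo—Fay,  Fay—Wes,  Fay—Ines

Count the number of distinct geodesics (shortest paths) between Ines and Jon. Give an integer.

2

The shortest distance is 2. The length-2 paths are: Ines–Fay–Jon; Ines–Sara–Jon.
That gives 2 distinct shortest paths.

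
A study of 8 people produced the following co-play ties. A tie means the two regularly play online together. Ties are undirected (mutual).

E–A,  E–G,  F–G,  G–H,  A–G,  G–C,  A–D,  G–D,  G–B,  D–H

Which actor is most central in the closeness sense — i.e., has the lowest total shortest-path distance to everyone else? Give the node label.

G

Farness (sum of distances to all others) for each node — A:11, B:13, C:13, D:11, E:12, F:13, G:7, H:12.
The smallest farness is 7, for G, so G has the highest closeness.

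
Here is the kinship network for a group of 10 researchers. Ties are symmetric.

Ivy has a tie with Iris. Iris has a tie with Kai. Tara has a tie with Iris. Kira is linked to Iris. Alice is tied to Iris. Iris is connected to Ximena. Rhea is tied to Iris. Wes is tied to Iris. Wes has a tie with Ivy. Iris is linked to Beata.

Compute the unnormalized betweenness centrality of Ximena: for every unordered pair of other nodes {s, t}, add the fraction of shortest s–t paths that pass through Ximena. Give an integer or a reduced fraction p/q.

No shortest path between any pair of other nodes passes through Ximena.
Summing the contributions gives betweenness(Ximena) = 0.

0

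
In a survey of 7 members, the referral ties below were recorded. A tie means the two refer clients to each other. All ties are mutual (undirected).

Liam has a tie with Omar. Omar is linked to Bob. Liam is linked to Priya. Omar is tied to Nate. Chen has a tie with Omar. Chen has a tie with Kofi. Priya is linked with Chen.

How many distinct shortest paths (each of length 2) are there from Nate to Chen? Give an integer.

1

The shortest distance is 2, and the only length-2 path is Nate–Omar–Chen. So there is exactly 1 shortest path.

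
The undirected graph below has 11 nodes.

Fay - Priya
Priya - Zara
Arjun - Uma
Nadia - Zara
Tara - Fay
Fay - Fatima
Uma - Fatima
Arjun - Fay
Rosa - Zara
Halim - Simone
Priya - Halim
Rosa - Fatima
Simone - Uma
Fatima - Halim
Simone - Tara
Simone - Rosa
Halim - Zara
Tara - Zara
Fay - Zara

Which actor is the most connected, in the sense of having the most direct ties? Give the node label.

Degrees — Arjun:2, Fatima:4, Fay:5, Halim:4, Nadia:1, Priya:3, Rosa:3, Simone:4, Tara:3, Uma:3, Zara:6.
The maximum is 6, attained only by Zara.

Zara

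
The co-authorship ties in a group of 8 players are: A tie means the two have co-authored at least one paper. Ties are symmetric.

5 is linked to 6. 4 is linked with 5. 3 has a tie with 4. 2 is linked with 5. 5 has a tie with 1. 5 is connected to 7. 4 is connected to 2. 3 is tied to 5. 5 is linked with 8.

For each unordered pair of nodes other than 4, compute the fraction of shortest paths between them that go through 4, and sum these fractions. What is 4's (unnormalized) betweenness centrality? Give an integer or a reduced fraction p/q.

1/2

Pairs whose geodesics pass through 4 — 3–2: 1/2.
All other pairs contribute 0.
Summing the contributions gives betweenness(4) = 1/2.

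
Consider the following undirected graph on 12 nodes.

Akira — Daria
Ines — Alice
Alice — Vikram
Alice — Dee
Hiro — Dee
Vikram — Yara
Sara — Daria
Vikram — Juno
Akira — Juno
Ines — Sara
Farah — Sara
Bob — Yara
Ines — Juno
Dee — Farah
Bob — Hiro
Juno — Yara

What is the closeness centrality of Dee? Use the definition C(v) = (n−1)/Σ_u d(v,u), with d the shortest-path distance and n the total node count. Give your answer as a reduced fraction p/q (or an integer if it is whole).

Distances from Dee: Akira:4, Alice:1, Bob:2, Daria:3, Farah:1, Hiro:1, Ines:2, Juno:3, Sara:2, Vikram:2, Yara:3. Sum = 24.
n = 12, so closeness = 11/24.

11/24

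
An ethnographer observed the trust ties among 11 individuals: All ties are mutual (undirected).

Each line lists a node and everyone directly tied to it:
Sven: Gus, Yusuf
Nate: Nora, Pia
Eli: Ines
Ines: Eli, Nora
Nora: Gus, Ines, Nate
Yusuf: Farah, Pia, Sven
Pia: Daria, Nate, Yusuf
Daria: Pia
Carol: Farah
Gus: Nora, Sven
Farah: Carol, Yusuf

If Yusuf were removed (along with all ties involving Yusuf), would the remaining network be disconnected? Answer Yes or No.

Removing Yusuf leaves {Daria, Eli, Gus, Ines, Nate, Nora, Pia, and Sven} with no path to {Carol and Farah}, so the network splits into 2 components. Yusuf is a cut vertex.

Yes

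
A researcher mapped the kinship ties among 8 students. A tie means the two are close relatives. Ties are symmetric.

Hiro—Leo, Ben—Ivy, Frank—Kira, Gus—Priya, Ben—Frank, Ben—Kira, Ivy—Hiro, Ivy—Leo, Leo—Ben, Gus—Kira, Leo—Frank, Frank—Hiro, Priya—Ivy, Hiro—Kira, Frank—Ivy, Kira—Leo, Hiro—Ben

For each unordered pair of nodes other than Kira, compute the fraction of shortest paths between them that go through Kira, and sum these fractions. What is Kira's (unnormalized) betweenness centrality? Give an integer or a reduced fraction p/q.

4

Pairs whose geodesics pass through Kira — Frank–Gus: 1; Leo–Gus: 1; Hiro–Gus: 1; Ben–Gus: 1.
All other pairs contribute 0.
Summing the contributions gives betweenness(Kira) = 4.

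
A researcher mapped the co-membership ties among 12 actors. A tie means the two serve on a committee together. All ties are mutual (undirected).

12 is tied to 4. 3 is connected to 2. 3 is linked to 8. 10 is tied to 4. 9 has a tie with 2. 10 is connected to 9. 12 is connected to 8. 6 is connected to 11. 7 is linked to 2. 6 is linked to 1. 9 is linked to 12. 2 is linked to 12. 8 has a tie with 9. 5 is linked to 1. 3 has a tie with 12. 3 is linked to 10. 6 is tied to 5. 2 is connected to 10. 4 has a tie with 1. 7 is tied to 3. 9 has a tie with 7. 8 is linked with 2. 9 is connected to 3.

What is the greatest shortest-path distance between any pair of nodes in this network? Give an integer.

Eccentricity of each node (its greatest distance to any other): 1:4, 2:5, 3:5, 4:3, 5:5, 6:5, 7:6, 8:5, 9:5, 10:4, 11:6, 12:4.
The maximum eccentricity is 6, realized for instance by the pair 7–11 via 7 – 9 – 12 – 4 – 1 – 6 – 11. So the diameter is 6.

6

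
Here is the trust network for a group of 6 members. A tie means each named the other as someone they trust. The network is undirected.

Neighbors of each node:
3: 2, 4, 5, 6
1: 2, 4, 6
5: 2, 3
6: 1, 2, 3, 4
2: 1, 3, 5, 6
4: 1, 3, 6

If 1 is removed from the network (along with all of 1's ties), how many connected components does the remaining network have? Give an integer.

1

1's neighbors (2, 4, and 6) remain reachable from one another through other ties, so the rest of the network stays in one piece.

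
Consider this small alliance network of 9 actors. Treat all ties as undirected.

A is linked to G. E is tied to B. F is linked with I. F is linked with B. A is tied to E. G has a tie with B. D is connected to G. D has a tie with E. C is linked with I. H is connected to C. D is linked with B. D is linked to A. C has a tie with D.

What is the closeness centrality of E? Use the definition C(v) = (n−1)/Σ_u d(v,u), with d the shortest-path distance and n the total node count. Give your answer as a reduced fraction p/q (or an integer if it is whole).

Distances from E: A:1, B:1, C:2, D:1, F:2, G:2, H:3, I:3. Sum = 15.
n = 9, so closeness = 8/15.

8/15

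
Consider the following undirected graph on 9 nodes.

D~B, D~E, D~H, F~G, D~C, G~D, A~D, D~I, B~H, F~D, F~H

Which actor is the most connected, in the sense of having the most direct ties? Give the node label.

Degrees — A:1, B:2, C:1, D:8, E:1, F:3, G:2, H:3, I:1.
The maximum is 8, attained only by D.

D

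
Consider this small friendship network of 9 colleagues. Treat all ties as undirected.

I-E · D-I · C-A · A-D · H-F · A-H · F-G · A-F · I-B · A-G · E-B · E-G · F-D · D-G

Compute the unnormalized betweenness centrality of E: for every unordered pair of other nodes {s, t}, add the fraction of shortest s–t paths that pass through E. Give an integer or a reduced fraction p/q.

7/2

Pairs whose geodesics pass through E — C–B: 1/2; G–I: 1/2; G–B: 1; A–B: 1/2; F–B: 1/2; H–B: 2/4.
All other pairs contribute 0.
Summing the contributions gives betweenness(E) = 7/2.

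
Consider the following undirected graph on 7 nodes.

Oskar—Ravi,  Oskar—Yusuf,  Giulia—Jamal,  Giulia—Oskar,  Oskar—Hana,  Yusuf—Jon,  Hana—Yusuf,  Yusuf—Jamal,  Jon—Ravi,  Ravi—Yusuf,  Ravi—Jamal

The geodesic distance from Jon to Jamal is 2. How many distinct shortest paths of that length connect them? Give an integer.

The shortest distance is 2. The length-2 paths are: Jon–Yusuf–Jamal; Jon–Ravi–Jamal.
That gives 2 distinct shortest paths.

2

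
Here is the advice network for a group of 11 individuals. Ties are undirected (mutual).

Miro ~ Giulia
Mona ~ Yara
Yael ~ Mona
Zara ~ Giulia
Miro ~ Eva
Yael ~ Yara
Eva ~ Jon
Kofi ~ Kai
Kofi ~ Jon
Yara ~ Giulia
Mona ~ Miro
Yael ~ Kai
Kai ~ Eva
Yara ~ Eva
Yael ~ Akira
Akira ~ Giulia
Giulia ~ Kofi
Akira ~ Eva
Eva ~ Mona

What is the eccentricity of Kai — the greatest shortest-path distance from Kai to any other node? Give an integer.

Distances from Kai: Akira:2, Eva:1, Giulia:2, Jon:2, Kofi:1, Miro:2, Mona:2, Yael:1, Yara:2, Zara:3.
The largest is 3 (to Zara), so the eccentricity of Kai is 3.

3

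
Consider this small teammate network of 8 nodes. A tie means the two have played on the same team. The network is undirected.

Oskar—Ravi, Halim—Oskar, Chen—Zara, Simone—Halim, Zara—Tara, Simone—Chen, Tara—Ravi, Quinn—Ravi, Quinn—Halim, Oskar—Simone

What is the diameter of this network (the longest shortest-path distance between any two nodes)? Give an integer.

Eccentricity of each node (its greatest distance to any other): Chen:3, Halim:3, Oskar:3, Quinn:3, Ravi:3, Simone:3, Tara:3, Zara:3.
The maximum eccentricity is 3, realized for instance by the pair Simone–Tara via Simone – Oskar – Ravi – Tara. So the diameter is 3.

3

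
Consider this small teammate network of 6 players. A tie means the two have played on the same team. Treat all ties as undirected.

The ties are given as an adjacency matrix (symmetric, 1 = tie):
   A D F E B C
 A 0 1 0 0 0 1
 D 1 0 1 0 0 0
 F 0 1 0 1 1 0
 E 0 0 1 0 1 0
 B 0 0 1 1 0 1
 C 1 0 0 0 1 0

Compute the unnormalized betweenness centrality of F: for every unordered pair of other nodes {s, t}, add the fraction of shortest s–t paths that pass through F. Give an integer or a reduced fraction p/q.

5/2

Pairs whose geodesics pass through F — A–E: 1/2; D–E: 1; D–B: 1.
All other pairs contribute 0.
Summing the contributions gives betweenness(F) = 5/2.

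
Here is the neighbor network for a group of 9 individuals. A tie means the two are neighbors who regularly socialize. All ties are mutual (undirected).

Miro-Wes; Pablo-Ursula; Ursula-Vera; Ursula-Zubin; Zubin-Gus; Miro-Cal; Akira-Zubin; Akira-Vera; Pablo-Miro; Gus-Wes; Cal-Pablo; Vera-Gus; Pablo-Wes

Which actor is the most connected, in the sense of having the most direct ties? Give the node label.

Degrees — Akira:2, Cal:2, Gus:3, Miro:3, Pablo:4, Ursula:3, Vera:3, Wes:3, Zubin:3.
The maximum is 4, attained only by Pablo.

Pablo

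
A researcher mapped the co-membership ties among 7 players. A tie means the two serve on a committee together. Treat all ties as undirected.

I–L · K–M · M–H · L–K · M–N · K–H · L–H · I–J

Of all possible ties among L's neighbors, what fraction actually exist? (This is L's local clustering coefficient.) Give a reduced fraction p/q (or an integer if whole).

L's neighbors: H, I, and K (k = 3).
Possible neighbor pairs: C(3,2) = 3. Edges among them: H–K → e = 1.
Clustering(L) = 1/3.

1/3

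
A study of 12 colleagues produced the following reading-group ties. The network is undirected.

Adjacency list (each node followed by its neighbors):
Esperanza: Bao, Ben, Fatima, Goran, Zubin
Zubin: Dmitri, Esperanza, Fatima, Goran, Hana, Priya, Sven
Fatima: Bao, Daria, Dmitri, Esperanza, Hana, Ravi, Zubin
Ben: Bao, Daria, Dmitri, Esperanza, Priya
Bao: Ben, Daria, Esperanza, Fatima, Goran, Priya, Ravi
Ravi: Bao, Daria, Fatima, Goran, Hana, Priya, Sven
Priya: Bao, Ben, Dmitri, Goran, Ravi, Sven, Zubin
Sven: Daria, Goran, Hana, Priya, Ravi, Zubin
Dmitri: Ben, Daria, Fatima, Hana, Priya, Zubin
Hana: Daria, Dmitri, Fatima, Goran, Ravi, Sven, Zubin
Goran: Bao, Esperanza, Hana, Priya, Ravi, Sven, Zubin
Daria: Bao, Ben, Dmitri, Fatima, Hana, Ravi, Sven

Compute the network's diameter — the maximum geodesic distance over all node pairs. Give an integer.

Eccentricity of each node (its greatest distance to any other): Bao:2, Ben:2, Daria:2, Dmitri:2, Esperanza:2, Fatima:2, Goran:2, Hana:2, Priya:2, Ravi:2, Sven:2, Zubin:2.
The maximum eccentricity is 2, realized for instance by the pair Ravi–Esperanza via Ravi – Bao – Esperanza. So the diameter is 2.

2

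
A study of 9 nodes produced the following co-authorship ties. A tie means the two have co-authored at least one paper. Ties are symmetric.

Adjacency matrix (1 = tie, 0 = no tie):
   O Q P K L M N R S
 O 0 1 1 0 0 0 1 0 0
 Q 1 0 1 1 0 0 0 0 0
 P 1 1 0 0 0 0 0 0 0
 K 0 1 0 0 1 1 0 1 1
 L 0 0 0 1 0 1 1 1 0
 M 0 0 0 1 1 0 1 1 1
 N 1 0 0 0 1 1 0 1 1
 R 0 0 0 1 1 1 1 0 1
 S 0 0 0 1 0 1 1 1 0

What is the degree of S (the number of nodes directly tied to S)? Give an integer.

4

S is directly tied to K, M, N, and R. That is 4 neighbors, so the degree of S is 4.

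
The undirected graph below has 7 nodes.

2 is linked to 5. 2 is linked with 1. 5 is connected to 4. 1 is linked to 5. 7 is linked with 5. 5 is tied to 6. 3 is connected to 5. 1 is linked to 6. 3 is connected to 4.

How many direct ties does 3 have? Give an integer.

3 is directly tied to 4 and 5. That is 2 neighbors, so the degree of 3 is 2.

2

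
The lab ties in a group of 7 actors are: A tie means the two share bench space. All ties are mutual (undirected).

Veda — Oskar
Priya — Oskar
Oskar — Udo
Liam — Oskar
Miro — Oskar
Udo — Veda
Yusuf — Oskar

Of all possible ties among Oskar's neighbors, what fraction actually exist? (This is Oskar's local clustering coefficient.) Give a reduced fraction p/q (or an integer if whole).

Oskar's neighbors: Liam, Miro, Priya, Udo, Veda, and Yusuf (k = 6).
Possible neighbor pairs: C(6,2) = 15. Edges among them: Udo–Veda → e = 1.
Clustering(Oskar) = 1/15.

1/15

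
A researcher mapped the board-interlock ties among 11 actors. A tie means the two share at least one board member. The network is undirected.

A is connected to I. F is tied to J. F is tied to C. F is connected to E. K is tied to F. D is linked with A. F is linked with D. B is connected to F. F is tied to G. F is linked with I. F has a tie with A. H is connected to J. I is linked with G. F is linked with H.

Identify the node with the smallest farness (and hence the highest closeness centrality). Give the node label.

Farness (sum of distances to all others) for each node — A:17, B:19, C:19, D:18, E:19, F:10, G:18, H:18, I:17, J:18, K:19.
The smallest farness is 10, for F, so F has the highest closeness.

F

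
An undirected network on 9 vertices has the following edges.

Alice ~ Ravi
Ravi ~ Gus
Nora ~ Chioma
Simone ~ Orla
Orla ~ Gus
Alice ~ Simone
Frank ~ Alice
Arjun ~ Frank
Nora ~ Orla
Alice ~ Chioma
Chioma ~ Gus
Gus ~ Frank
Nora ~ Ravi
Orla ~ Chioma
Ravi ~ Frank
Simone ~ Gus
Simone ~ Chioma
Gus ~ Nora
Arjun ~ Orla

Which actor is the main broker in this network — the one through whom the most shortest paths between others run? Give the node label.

Unnormalized betweenness of each node: Alice:11/6, Arjun:1/2, Chioma:19/12, Frank:11/4, Gus:11/3, Nora:5/6, Orla:23/6, Ravi:5/4, Simone:3/4.
Orla has the largest value, 23/6, making it the main broker — the node through which the most shortest paths run.

Orla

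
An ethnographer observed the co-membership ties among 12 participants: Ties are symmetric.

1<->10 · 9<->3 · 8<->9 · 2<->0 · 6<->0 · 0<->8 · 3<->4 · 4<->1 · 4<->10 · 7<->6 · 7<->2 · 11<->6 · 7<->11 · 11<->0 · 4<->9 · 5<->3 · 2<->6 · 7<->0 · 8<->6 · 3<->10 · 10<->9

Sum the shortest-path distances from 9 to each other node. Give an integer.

21

Distances from 9: 0:2, 1:2, 2:3, 3:1, 4:1, 5:2, 6:2, 7:3, 8:1, 10:1, 11:3.
Sum = 2 + 2 + 3 + 1 + 1 + 2 + 2 + 3 + 1 + 1 + 3 = 21.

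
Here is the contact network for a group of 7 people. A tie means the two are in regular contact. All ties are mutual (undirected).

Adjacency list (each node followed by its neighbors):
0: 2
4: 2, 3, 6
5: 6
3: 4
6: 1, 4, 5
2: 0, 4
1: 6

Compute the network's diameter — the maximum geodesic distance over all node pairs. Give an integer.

Eccentricity of each node (its greatest distance to any other): 0:4, 1:4, 2:3, 3:3, 4:2, 5:4, 6:3.
The maximum eccentricity is 4, realized for instance by the pair 1–0 via 1 – 6 – 4 – 2 – 0. So the diameter is 4.

4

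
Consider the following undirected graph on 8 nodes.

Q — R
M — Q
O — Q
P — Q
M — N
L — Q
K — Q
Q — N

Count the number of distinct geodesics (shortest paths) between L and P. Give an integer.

The shortest distance is 2, and the only length-2 path is L–Q–P. So there is exactly 1 shortest path.

1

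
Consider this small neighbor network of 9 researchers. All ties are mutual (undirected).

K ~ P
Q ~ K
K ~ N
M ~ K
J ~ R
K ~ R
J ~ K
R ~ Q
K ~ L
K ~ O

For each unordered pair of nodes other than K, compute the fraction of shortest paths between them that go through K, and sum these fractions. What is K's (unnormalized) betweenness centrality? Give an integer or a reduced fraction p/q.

51/2

Pairs whose geodesics pass through K — J–L: 1; J–M: 1; J–N: 1; J–Q: 1/2; J–O: 1; J–P: 1; L–M: 1; L–N: 1; L–R: 1; L–Q: 1; L–O: 1; L–P: 1; M–N: 1; M–R: 1 … (+12 more pairs).
All other pairs contribute 0.
Summing the contributions gives betweenness(K) = 51/2.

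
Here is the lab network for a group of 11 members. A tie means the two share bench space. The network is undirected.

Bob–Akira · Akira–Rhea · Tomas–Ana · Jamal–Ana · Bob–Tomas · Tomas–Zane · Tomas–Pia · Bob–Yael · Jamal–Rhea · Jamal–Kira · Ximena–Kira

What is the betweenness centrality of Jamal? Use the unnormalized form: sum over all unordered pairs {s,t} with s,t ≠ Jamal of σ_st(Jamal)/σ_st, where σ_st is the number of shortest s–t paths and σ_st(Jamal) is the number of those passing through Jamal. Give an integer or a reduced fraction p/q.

Pairs whose geodesics pass through Jamal — Akira–Kira: 1; Akira–Ana: 1/2; Akira–Ximena: 1; Yael–Kira: 2/2; Yael–Ximena: 2/2; Pia–Kira: 1; Pia–Rhea: 1/2; Pia–Ximena: 1; Bob–Kira: 2/2; Bob–Ximena: 2/2; Tomas–Kira: 1; Tomas–Rhea: 1/2; Tomas–Ximena: 1; Kira–Zane: 1 … (+7 more pairs).
All other pairs contribute 0.
Summing the contributions gives betweenness(Jamal) = 19.

19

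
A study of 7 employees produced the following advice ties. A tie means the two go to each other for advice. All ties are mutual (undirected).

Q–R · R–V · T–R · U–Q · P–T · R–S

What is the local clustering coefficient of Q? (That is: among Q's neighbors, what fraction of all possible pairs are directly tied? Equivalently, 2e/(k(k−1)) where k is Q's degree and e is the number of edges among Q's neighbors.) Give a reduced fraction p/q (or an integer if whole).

0

Q's neighbors: R and U (k = 2).
Possible neighbor pairs: C(2,2) = 1. Edges among them: none → e = 0.
Clustering(Q) = 0/1.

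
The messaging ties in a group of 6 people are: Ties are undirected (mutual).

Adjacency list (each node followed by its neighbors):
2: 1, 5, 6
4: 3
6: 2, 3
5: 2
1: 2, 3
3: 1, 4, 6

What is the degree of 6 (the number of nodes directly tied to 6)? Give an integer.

6 is directly tied to 2 and 3. That is 2 neighbors, so the degree of 6 is 2.

2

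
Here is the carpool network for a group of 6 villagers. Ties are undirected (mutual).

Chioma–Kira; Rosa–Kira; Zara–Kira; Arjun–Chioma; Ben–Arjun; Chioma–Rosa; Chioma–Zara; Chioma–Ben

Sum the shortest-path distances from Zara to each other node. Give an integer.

Distances from Zara: Arjun:2, Ben:2, Chioma:1, Kira:1, Rosa:2.
Sum = 2 + 2 + 1 + 1 + 2 = 8.

8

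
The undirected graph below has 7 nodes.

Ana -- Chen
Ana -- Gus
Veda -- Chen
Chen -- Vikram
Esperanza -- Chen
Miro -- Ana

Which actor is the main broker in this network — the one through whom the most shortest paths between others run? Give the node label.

Chen

Unnormalized betweenness of each node: Ana:9, Chen:12, Esperanza:0, Gus:0, Miro:0, Veda:0, Vikram:0.
Chen has the largest value, 12, making it the main broker — the node through which the most shortest paths run.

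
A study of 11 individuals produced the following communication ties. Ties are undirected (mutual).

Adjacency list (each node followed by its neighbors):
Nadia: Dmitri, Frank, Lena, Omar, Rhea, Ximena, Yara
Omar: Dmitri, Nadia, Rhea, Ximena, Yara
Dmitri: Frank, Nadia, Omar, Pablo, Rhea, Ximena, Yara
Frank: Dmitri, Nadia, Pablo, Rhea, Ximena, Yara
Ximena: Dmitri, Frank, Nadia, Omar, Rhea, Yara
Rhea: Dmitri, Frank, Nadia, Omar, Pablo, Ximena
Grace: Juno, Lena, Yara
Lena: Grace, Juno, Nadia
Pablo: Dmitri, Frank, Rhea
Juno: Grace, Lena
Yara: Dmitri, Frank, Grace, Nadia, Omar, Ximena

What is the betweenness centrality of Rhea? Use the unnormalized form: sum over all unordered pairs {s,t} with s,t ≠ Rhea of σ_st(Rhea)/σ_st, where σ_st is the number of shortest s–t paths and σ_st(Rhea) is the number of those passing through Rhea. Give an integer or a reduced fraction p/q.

Pairs whose geodesics pass through Rhea — Frank–Omar: 1/5; Omar–Pablo: 1/2; Ximena–Pablo: 1/3; Pablo–Nadia: 1/3; Pablo–Juno: 1/5; Pablo–Lena: 1/3.
All other pairs contribute 0.
Summing the contributions gives betweenness(Rhea) = 19/10.

19/10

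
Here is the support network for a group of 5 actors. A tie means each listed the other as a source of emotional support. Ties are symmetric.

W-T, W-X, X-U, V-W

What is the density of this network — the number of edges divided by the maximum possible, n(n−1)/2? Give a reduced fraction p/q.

There are 4 edges and 5 nodes, so the maximum possible is C(5,2) = 10.
Density = 4/10 = 2/5.

2/5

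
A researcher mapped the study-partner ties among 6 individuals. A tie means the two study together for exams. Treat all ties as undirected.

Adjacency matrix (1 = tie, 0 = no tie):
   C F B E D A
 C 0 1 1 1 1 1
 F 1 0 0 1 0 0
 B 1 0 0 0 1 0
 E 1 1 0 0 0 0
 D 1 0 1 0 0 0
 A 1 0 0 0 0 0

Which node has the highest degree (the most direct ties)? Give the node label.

Degrees — A:1, B:2, C:5, D:2, E:2, F:2.
The maximum is 5, attained only by C.

C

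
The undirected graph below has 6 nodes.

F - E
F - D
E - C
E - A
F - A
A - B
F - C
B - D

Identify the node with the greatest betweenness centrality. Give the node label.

Unnormalized betweenness of each node: A:13/6, B:1/2, C:0, D:5/6, E:5/6, F:11/3.
F has the largest value, 11/3, making it the main broker — the node through which the most shortest paths run.

F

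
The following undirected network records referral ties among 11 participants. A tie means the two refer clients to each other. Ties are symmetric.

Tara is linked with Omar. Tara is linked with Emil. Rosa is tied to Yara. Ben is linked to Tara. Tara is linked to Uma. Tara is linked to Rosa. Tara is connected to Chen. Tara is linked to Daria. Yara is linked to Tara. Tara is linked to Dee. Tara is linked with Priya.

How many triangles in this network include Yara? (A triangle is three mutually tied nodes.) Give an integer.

Yara's neighbors: Rosa and Tara.
Neighbor pairs that are themselves tied: Yara–Rosa–Tara. Each forms one triangle with Yara, for 1 in total.

1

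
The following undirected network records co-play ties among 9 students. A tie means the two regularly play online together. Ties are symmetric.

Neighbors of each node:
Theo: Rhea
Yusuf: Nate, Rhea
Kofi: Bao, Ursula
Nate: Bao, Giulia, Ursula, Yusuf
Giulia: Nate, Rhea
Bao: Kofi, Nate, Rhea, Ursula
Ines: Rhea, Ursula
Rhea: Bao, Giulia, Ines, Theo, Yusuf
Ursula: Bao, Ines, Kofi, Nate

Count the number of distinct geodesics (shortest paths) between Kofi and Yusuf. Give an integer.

3

The shortest distance is 3. The length-3 paths are: Kofi–Bao–Nate–Yusuf; Kofi–Ursula–Nate–Yusuf; Kofi–Bao–Rhea–Yusuf.
That gives 3 distinct shortest paths.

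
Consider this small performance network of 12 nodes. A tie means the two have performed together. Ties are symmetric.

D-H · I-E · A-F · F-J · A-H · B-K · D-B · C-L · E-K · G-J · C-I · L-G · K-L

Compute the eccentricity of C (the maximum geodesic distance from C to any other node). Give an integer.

Distances from C: A:5, B:3, D:4, E:2, F:4, G:2, H:5, I:1, J:3, K:2, L:1.
The largest is 5 (to A and H), so the eccentricity of C is 5.

5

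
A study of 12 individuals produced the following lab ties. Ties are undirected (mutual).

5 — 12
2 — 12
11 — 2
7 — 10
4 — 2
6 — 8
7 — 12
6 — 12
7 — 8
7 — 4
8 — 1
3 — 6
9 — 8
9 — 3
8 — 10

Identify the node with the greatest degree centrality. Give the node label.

8

Degrees — 1:1, 2:3, 3:2, 4:2, 5:1, 6:3, 7:4, 8:5, 9:2, 10:2, 11:1, 12:4.
The maximum is 5, attained only by 8.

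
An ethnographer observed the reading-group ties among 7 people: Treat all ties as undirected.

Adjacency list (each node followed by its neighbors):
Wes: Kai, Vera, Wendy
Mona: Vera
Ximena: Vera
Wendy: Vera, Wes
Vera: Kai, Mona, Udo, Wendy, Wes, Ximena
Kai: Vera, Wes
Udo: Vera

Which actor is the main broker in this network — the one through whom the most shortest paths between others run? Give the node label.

Unnormalized betweenness of each node: Kai:0, Mona:0, Udo:0, Vera:25/2, Wendy:0, Wes:1/2, Ximena:0.
Vera has the largest value, 25/2, making it the main broker — the node through which the most shortest paths run.

Vera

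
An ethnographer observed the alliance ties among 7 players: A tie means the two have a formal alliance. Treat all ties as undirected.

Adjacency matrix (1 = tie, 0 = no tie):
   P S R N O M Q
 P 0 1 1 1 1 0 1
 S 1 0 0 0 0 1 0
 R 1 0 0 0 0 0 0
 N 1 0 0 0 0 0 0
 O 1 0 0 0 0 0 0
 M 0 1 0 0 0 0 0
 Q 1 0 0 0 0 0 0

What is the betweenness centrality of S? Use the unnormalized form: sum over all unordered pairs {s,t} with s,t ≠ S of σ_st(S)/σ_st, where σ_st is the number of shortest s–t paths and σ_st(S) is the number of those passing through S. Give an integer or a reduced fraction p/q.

5

Pairs whose geodesics pass through S — P–M: 1; R–M: 1; N–M: 1; O–M: 1; M–Q: 1.
All other pairs contribute 0.
Summing the contributions gives betweenness(S) = 5.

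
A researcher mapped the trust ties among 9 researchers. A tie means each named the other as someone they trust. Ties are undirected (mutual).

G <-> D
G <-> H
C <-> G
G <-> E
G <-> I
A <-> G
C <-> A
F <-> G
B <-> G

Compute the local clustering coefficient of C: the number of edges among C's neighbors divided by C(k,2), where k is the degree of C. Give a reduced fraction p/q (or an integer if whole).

C's neighbors: A and G (k = 2).
Possible neighbor pairs: C(2,2) = 1. Edges among them: A–G → e = 1.
Clustering(C) = 1/1.

1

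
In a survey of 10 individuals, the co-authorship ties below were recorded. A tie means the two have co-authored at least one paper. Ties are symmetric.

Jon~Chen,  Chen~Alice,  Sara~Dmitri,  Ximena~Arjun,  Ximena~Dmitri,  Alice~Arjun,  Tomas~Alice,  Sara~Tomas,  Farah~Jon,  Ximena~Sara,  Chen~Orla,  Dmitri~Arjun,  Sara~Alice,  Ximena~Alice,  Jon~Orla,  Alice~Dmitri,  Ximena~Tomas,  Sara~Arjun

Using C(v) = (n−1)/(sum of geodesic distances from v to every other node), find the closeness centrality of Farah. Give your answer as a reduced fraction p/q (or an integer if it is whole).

Distances from Farah: Alice:3, Arjun:4, Chen:2, Dmitri:4, Jon:1, Orla:2, Sara:4, Tomas:4, Ximena:4. Sum = 28.
n = 10, so closeness = 9/28.

9/28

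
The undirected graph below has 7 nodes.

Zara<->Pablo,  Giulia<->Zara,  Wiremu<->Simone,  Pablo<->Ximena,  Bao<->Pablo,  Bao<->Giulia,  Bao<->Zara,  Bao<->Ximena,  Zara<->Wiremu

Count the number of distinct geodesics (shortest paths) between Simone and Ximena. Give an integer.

The shortest distance is 4. The length-4 paths are: Simone–Wiremu–Zara–Bao–Ximena; Simone–Wiremu–Zara–Pablo–Ximena.
That gives 2 distinct shortest paths.

2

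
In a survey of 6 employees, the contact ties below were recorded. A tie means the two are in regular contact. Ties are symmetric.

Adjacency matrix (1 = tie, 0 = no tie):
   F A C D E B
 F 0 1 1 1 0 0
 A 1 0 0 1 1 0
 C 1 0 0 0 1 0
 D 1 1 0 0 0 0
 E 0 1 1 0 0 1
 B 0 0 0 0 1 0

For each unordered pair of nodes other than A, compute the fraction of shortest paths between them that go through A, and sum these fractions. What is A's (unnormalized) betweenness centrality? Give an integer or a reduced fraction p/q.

3

Pairs whose geodesics pass through A — F–E: 1/2; F–B: 1/2; D–E: 1; D–B: 1.
All other pairs contribute 0.
Summing the contributions gives betweenness(A) = 3.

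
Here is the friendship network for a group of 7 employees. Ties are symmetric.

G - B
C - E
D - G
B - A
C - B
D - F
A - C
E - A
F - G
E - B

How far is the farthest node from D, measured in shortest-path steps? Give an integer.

Distances from D: A:3, B:2, C:3, E:3, F:1, G:1.
The largest is 3 (to E, C, and A), so the eccentricity of D is 3.

3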